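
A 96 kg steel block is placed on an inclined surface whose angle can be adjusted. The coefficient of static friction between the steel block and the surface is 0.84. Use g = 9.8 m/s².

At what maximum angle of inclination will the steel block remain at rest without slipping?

θ_max ≈ 40°

At the slip threshold, m g sin θ = μ_s · m g cos θ, so tan θ = μ_s.
θ_max = arctan(0.84) = 40°.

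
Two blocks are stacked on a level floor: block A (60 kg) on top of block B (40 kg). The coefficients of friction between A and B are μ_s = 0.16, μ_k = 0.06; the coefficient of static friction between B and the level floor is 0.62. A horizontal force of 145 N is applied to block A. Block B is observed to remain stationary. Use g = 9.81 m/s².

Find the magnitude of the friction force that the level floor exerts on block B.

The normal force B exerts on A is simply A's weight, N₁ = 588.6 N.
Maximum static friction on A from B: μ_s N₁ = 0.16×588.6 = 94.18 N.
Since P = 145 N > 94.18 N, A slides on B; the A–B friction is kinetic: f₁ = μ_k N₁ = 0.06×588.6 = 35.3 N.
By Newton's third law B feels 35.3 N forward from A. With B stationary, the floor's static friction on B balances it: f₂ = 35.3 N (well within μ_s(m_A+m_B)g = 608.2 N).

f ≈ 35.3 N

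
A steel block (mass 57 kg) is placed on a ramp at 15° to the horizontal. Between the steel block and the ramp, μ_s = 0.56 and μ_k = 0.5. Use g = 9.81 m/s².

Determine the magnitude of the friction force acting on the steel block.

Normal force: N = m g cos θ = 57 × 9.81 × cos 15° = 540.1 N.
For equilibrium along the incline, friction must balance the weight component: f = m g sin θ = 144.7 N up the slope.
Static friction can supply at most μ_s N = 302.5 N.
Since |144.7| ≤ 302.5 N, no slip — friction simply equals what equilibrium demands.

f ≈ 145 N (up the incline)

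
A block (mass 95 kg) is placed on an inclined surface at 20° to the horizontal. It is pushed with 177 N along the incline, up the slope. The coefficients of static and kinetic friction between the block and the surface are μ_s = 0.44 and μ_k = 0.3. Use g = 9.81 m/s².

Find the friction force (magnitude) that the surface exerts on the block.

f ≈ 142 N (up the incline)

The normal reaction is N = m g cos θ = 875.7 N.
The friction needed for equilibrium is m g sin θ − P = 318.7 − 177 = 141.7 N, measured positive up-slope.
The static-friction ceiling is μ_s N = 0.44 × 875.7 = 385.3 N.
Since |141.7| ≤ 385.3 N, static friction is sufficient; f equals the required value, not μ_s N.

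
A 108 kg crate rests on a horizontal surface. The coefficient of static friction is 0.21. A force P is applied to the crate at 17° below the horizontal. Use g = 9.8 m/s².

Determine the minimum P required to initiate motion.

P ≈ 248 N

N = m g + P sin α (the push presses the crate into the horizontal surface).
At impending slip, P cos α = μ_s N = μ_s (m g + P sin α).
Solving: P (cos α − μ_s sin α) = μ_s m g → P = 0.21×1060/(cos 17° − 0.21 sin 17°) = 222/0.8949 = 248 N.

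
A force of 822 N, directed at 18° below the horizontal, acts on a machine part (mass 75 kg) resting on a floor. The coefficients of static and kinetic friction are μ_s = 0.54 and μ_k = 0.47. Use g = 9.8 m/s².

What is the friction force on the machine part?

The vertical component of P adds to the normal force: N = m g + P sin α = 735 + 254 = 989 N.
Horizontally, friction must balance P cos α = 781.8 N.
The static-friction limit is μ_s N = 534.1 N.
The required friction exceeds μ_s N, so the machine part moves and f = μ_k N = 465 N.

f ≈ 465 N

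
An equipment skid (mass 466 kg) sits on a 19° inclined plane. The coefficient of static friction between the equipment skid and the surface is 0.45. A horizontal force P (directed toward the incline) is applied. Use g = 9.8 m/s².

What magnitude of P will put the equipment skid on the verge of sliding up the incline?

P ≈ 4290 N

At impending motion up the slope, friction acts down-slope at its limit: f = μ_s N.
Perpendicular to the incline: N = m g cos θ + P sin θ.
Along the incline: P cos θ = m g sin θ + μ_s N = m g sin θ + μ_s (m g cos θ + P sin θ).
Solving, P (cos θ − μ_s sin θ) = m g (sin θ + μ_s cos θ), so P = 466×9.8×(sin 19° + 0.45 cos 19°)/(cos 19° − 0.45 sin 19°) = 4570×0.7511/0.799 = 4290 N.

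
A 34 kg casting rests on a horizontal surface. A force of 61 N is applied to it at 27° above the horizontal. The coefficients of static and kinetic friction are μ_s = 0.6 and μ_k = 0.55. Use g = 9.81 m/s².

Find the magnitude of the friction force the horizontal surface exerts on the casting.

N = m g − P sin α = 333.5 − 61×sin 27° = 305.8 N.
For equilibrium, f = P cos α = 61×cos 27° = 54.35 N.
The static-friction limit is μ_s N = 183.5 N.
Since 54.35 N does not exceed the limit, the casting stays at rest and f = 54.4 N.

f ≈ 54.4 N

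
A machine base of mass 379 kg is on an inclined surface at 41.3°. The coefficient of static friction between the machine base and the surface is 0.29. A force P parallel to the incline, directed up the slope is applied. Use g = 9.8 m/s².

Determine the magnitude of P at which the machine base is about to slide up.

P ≈ 3260 N

At impending motion up the slope, friction acts down-slope at its limit: f = μ_s N.
P is parallel to the surface, so N = m g cos θ = 2790 N.
Along the incline: P = m g sin θ + μ_s N = 2450 + 0.29×2790 = 3260 N.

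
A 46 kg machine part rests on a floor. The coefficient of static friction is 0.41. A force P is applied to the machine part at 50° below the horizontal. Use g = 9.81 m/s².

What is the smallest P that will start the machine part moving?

N = m g + P sin α (the push presses the machine part into the floor).
At impending slip, P cos α = μ_s N = μ_s (m g + P sin α).
Solving: P (cos α − μ_s sin α) = μ_s m g → P = 0.41×451/(cos 50° − 0.41 sin 50°) = 185/0.3287 = 563 N.

P ≈ 563 N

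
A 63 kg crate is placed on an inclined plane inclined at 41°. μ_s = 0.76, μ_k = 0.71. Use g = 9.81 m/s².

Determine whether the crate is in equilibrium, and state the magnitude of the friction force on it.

N = m g cos θ = 466 N.
Down-slope weight component: m g sin θ = 405 N.
μ_s N = 354 N.
405 > 354 N, so it slides; kinetic friction f = μ_k N = 0.71×466 = 331 N.

f ≈ 331 N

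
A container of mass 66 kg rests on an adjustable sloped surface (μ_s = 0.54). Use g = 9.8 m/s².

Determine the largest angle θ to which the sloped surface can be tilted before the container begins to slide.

θ_max ≈ 28.4°

At the slip threshold, m g sin θ = μ_s · m g cos θ, so tan θ = μ_s.
θ_max = arctan(0.54) = 28.4°.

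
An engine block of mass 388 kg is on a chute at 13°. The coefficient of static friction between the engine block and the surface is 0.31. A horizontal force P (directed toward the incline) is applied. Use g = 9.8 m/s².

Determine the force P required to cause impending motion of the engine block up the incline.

At impending motion up the slope, friction acts down-slope at its limit: f = μ_s N.
Perpendicular to the incline: N = m g cos θ + P sin θ.
Along the incline: P cos θ = m g sin θ + μ_s N = m g sin θ + μ_s (m g cos θ + P sin θ).
Solving, P (cos θ − μ_s sin θ) = m g (sin θ + μ_s cos θ), so P = 388×9.8×(sin 13° + 0.31 cos 13°)/(cos 13° − 0.31 sin 13°) = 3800×0.527/0.9046 = 2220 N.

P ≈ 2220 N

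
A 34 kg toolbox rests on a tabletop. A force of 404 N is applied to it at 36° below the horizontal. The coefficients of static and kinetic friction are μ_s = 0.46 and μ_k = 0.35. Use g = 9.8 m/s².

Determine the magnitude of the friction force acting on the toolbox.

f ≈ 200 N

N = m g + P sin α = 333.2 + 404×sin 36° = 570.7 N.
The horizontal driving force is P cos α = 326.8 N, so equilibrium needs friction f = 326.8 N.
The static-friction limit is μ_s N = 262.5 N.
The required friction exceeds μ_s N, so the toolbox moves and f = μ_k N = 200 N.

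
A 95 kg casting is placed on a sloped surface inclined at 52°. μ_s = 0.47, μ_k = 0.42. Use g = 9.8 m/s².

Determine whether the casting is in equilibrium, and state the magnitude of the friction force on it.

f ≈ 241 N

N = m g cos θ = 573 N.
Down-slope weight component: m g sin θ = 734 N.
μ_s N = 269 N.
734 > 269 N, so it slides; kinetic friction f = μ_k N = 0.42×573 = 241 N.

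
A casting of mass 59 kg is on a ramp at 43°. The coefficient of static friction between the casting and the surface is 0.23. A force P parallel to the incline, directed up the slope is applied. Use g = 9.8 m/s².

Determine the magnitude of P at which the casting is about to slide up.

P ≈ 492 N

At impending motion up the slope, friction acts down-slope at its limit: f = μ_s N.
P is parallel to the surface, so N = m g cos θ = 423 N.
Along the incline: P = m g sin θ + μ_s N = 394 + 0.23×423 = 492 N.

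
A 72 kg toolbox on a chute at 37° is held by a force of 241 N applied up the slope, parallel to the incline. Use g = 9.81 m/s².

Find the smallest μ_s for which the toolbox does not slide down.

N = m g cos θ = 564.1 N.
Friction must make up the shortfall along the incline: f = m g sin θ − P = 425.1 − 241 = 184.1 N.
At the threshold f = μ_s N, so μ_s,min = 184.1/564.1 = 0.326.

μ_s,min ≈ 0.326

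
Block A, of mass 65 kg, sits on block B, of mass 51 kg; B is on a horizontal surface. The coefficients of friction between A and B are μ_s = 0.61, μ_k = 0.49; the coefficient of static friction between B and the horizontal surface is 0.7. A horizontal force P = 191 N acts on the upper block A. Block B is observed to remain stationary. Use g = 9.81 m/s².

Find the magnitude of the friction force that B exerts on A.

Normal force at the A–B interface: N₁ = m_A g = 637.6 N.
Maximum static friction on A from B: μ_s N₁ = 0.61×637.6 = 389 N.
Since P = 191 N ≤ 389 N, A does not slip on B; friction on A equals P = 191 N.
B experiences an equal 191 N forward from A (third law). B is in equilibrium, so the floor supplies f₂ = 191 N of static friction (limit μ_s(m_A+m_B)g = 796.6 N, not exceeded).

f ≈ 191 N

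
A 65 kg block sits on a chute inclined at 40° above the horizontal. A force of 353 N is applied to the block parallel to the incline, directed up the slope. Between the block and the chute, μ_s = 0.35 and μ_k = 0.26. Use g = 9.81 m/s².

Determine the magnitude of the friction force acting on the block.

f ≈ 56.9 N (up the incline)

The normal reaction is N = m g cos θ = 488.5 N.
Parallel to the incline, ΣF = 0 gives f = m g sin θ − P = 409.9 − 353 = 56.87 N (up-slope positive).
The static-friction ceiling is μ_s N = 0.35 × 488.5 = 171 N.
Since |56.87| ≤ 171 N, no slip — friction simply equals what equilibrium demands.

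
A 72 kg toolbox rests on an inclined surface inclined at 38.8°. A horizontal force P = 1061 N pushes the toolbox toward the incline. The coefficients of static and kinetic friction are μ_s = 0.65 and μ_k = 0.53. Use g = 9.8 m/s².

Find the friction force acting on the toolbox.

Normal direction: N = m g cos θ + P sin θ = 1215 N.
Parallel to the incline: P cos θ − m g sin θ = 826.9 − 442.1 = 384.7 N; the friction needed to balance this is 384.7 N acting down the slope.
The limit of static friction is μ_s N = 789.6 N.
Since 384.7 N is within the 789.6 N limit, the toolbox stays put and friction is exactly 385 N.

f ≈ 385 N (down the incline)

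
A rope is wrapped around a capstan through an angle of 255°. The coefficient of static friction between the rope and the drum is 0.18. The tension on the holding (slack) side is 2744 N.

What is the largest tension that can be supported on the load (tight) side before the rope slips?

At impending slip the capstan equation gives T₂/T₁ = e^{μβ} with β in radians.
β = 255° × π/180 = 4.451 rad.
e^{μβ} = e^{0.18×4.451} = 2.228.
T₂ = T₁ · e^{μβ} = 2744 × 2.228 = 6110 N.

T_max ≈ 6110 N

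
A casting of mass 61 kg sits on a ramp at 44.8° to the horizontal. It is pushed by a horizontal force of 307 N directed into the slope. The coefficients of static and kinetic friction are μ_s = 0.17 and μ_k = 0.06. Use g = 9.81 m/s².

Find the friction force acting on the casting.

f ≈ 38.5 N (up the incline)

Resolve perpendicular to the incline: N = m g cos θ + P sin θ = 61×9.81×cos 44.8° + 307×sin 44.8° = 640.9 N.
Along the incline, the net driving force (taking up-slope positive) is P cos θ − m g sin θ = 217.8 − 421.7 = -203.8 N, so equilibrium requires friction f = 203.8 N (up-slope).
The limit of static friction is μ_s N = 109 N.
The required 203.8 N exceeds the static limit, so the casting slides down-slope and f = μ_k N = 0.06×640.9 = 38.5 N.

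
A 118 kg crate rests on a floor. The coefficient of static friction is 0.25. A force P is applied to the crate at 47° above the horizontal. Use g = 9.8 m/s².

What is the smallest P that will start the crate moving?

N = m g − P sin α (the pull lifts the crate).
At impending slip, P cos α = μ_s N = μ_s (m g − P sin α).
Solving: P (cos α + μ_s sin α) = μ_s m g → P = 0.25×1160/(cos 47° + 0.25 sin 47°) = 289/0.8648 = 334 N.

P ≈ 334 N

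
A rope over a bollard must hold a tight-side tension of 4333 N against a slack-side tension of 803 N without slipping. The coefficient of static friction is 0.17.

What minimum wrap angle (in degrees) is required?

β_min ≈ 568°

T₂/T₁ = e^{μβ} → β = ln(T₂/T₁)/μ.
β = ln(4333/803)/0.17 = 1.686/0.17 = 9.916 rad.
In degrees: β = 9.916 × 180/π = 568°.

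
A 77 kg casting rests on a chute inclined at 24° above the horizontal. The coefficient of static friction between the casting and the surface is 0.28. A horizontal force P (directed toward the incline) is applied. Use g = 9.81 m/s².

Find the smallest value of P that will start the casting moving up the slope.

At impending motion up the slope, friction acts down-slope at its limit: f = μ_s N.
Perpendicular to the incline: N = m g cos θ + P sin θ.
Along the incline: P cos θ = m g sin θ + μ_s N = m g sin θ + μ_s (m g cos θ + P sin θ).
Solving, P (cos θ − μ_s sin θ) = m g (sin θ + μ_s cos θ), so P = 77×9.81×(sin 24° + 0.28 cos 24°)/(cos 24° − 0.28 sin 24°) = 755×0.6625/0.7997 = 626 N.

P ≈ 626 N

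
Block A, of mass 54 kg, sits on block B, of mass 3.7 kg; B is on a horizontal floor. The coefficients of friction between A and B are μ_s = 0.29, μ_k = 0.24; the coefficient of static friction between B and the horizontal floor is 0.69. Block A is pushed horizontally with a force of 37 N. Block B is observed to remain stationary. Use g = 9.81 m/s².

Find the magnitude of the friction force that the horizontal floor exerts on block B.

f ≈ 37 N

The normal force B exerts on A is simply A's weight, N₁ = 529.7 N.
Maximum static friction on A from B: μ_s N₁ = 0.29×529.7 = 153.6 N.
Since P = 37 N ≤ 153.6 N, A does not slip on B; friction on A equals P = 37 N.
By Newton's third law B feels 37 N forward from A. With B stationary, the floor's static friction on B balances it: f₂ = 37 N (well within μ_s(m_A+m_B)g = 390.6 N).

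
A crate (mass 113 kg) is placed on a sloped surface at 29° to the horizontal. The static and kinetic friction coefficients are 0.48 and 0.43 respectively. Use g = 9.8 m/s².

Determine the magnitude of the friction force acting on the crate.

f ≈ 416 N (up the incline)

Normal force: N = m g cos θ = 113 × 9.8 × cos 29° = 968.6 N.
For equilibrium along the incline, friction must balance the weight component: f = m g sin θ = 536.9 N up the slope.
Static friction can supply at most μ_s N = 464.9 N.
Since |536.9| > 464.9 N, static friction cannot hold it; the crate slides down the incline and kinetic friction applies: f = μ_k N = 0.43 × 968.6 = 416 N.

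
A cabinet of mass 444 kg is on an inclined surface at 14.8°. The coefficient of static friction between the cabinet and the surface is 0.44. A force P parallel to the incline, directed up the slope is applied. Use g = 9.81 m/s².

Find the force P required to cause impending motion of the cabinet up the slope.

At impending motion up the slope, friction acts down-slope at its limit: f = μ_s N.
P is parallel to the surface, so N = m g cos θ = 4210 N.
Along the incline: P = m g sin θ + μ_s N = 1110 + 0.44×4210 = 2970 N.

P ≈ 2970 N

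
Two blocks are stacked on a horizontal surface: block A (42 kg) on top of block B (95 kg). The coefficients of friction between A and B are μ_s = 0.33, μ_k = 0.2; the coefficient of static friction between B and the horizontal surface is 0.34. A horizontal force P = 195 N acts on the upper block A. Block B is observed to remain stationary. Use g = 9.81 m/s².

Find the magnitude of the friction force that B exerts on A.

The normal force B exerts on A is simply A's weight, N₁ = 412 N.
So the A–B interface can sustain at most μ_s N₁ = 136 N of static friction.
Since P = 195 N > 136 N, A slides on B; the A–B friction is kinetic: f₁ = μ_k N₁ = 0.2×412 = 82.4 N.
B experiences an equal 82.4 N forward from A (third law). B is in equilibrium, so the floor supplies f₂ = 82.4 N of static friction (limit μ_s(m_A+m_B)g = 456.9 N, not exceeded).

f ≈ 82.4 N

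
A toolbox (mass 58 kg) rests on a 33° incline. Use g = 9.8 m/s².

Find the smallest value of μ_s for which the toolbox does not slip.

μ_s,min ≈ 0.649

At the slip threshold m g sin θ = μ_s m g cos θ, so μ_s,min = tan θ.
μ_s,min = tan 33° = 0.649.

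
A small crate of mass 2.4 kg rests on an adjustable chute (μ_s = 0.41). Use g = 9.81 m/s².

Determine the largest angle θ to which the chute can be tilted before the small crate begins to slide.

θ_max ≈ 22.3°

At the slip threshold, m g sin θ = μ_s · m g cos θ, so tan θ = μ_s.
θ_max = arctan(0.41) = 22.3°.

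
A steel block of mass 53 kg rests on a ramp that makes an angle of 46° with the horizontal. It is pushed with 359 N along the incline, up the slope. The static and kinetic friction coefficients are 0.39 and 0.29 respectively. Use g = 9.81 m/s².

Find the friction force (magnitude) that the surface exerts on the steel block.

f ≈ 15 N (up the incline)

The normal reaction is N = m g cos θ = 361.2 N.
Parallel to the incline, ΣF = 0 gives f = m g sin θ − P = 374 − 359 = 15.01 N (up-slope positive).
Maximum static friction available: μ_s N = 0.39 × 361.2 = 140.9 N.
Since |15.01| ≤ 140.9 N, the steel block remains in static equilibrium and friction takes exactly the required value.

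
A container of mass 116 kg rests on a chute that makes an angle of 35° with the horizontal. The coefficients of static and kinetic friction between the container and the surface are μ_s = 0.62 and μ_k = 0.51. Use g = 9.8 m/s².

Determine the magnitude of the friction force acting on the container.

f ≈ 475 N (up the incline)

The normal reaction is N = m g cos θ = 931.2 N.
For equilibrium along the incline, friction must balance the weight component: f = m g sin θ = 652 N up the slope.
Static friction can supply at most μ_s N = 577.4 N.
Since |652| > 577.4 N, static friction cannot hold it; the container slides down the incline and kinetic friction applies: f = μ_k N = 0.51 × 931.2 = 475 N.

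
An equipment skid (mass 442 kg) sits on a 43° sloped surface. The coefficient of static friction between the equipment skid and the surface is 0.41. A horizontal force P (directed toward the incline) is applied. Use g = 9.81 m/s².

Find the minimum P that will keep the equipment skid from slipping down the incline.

The equipment skid tends to slide down (tan θ > μ_s), so at the point of impending slip friction acts up-slope at its limit: f = μ_s N.
Perpendicular to the incline: N = m g cos θ + P sin θ.
Along the incline: P cos θ + μ_s N = m g sin θ, i.e. P cos θ + μ_s (m g cos θ + P sin θ) = m g sin θ.
Solving, P (cos θ + μ_s sin θ) = m g (sin θ − μ_s cos θ), so P = 4340×0.3821/1.011 = 1640 N.

P_min ≈ 1640 N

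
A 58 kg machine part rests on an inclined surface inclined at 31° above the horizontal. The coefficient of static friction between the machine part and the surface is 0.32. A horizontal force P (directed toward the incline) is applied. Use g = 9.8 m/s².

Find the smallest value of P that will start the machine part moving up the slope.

At impending motion up the slope, friction acts down-slope at its limit: f = μ_s N.
Perpendicular to the incline: N = m g cos θ + P sin θ.
Along the incline: P cos θ = m g sin θ + μ_s N = m g sin θ + μ_s (m g cos θ + P sin θ).
Solving, P (cos θ − μ_s sin θ) = m g (sin θ + μ_s cos θ), so P = 58×9.8×(sin 31° + 0.32 cos 31°)/(cos 31° − 0.32 sin 31°) = 568×0.7893/0.6924 = 648 N.

P ≈ 648 N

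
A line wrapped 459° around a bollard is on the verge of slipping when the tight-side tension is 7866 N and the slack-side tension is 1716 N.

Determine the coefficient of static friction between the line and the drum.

μ ≈ 0.19

T₂/T₁ = e^{μβ} → μ = ln(T₂/T₁)/β.
β = 459° = 8.011 rad.
μ = ln(7866/1716)/8.011 = ln(4.584)/8.011 = 0.19.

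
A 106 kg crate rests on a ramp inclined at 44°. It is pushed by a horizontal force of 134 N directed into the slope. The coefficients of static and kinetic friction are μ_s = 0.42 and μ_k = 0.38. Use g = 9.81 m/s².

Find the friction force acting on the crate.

f ≈ 320 N (up the incline)

The horizontal push has a component P sin θ into the surface, so N = m g cos θ + P sin θ = 748 + 93.08 = 841.1 N.
Along the incline, the net driving force (taking up-slope positive) is P cos θ − m g sin θ = 96.39 − 722.3 = -626 N, so equilibrium requires friction f = 626 N (up-slope).
The limit of static friction is μ_s N = 353.3 N.
The required 626 N exceeds the static limit, so the crate slides down-slope and f = μ_k N = 0.38×841.1 = 320 N.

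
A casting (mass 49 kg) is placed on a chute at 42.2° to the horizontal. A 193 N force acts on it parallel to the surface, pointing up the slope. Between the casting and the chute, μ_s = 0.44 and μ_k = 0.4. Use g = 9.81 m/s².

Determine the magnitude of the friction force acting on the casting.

The normal reaction is N = m g cos θ = 356.1 N.
The friction needed for equilibrium is m g sin θ − P = 322.9 − 193 = 129.9 N, measured positive up-slope.
Maximum static friction available: μ_s N = 0.44 × 356.1 = 156.7 N.
Since |129.9| ≤ 156.7 N, no slip — friction simply equals what equilibrium demands.

f ≈ 130 N (up the incline)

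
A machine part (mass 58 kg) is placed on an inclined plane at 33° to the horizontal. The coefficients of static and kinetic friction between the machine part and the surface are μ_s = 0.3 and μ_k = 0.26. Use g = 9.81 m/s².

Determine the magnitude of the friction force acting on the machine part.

Normal force: N = m g cos θ = 58 × 9.81 × cos 33° = 477.2 N.
Along the slope the weight component is m g sin θ = 309.9 N; friction must supply exactly this, acting up-slope.
Maximum static friction available: μ_s N = 0.3 × 477.2 = 143.2 N.
|309.9| exceeds 143.2 N, so the machine part slips down-slope; friction is kinetic, f = μ_k N = 0.26×477.2 = 124 N.

f ≈ 124 N (up the incline)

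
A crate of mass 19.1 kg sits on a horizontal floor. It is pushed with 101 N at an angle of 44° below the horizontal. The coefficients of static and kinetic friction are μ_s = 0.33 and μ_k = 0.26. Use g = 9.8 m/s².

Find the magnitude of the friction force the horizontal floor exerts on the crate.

The vertical component of P adds to the normal force: N = m g + P sin α = 187.2 + 70.16 = 257.3 N.
For equilibrium, f = P cos α = 101×cos 44° = 72.65 N.
The static-friction limit is μ_s N = 84.92 N.
Since 72.65 N does not exceed the limit, the crate stays at rest and f = 72.7 N.

f ≈ 72.7 N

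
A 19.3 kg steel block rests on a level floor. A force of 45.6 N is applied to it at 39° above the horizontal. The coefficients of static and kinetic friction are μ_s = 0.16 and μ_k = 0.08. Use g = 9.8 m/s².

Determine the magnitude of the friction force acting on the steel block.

The vertical component of P reduces the normal force: N = m g − P sin α = 189.1 − 28.7 = 160.4 N.
For equilibrium, f = P cos α = 45.6×cos 39° = 35.44 N.
μ_s N = 0.16 × 160.4 = 25.67 N.
The required friction exceeds μ_s N, so the steel block moves and f = μ_k N = 12.8 N.

f ≈ 12.8 N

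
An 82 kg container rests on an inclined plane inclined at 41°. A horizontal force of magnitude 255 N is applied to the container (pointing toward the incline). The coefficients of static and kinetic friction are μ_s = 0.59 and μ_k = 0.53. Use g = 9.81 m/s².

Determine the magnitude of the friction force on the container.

f ≈ 335 N (up the incline)

Resolve perpendicular to the incline: N = m g cos θ + P sin θ = 82×9.81×cos 41° + 255×sin 41° = 774.4 N.
Along the incline, the net driving force (taking up-slope positive) is P cos θ − m g sin θ = 192.5 − 527.7 = -335.3 N, so equilibrium requires friction f = 335.3 N (up-slope).
The limit of static friction is μ_s N = 456.9 N.
Since 335.3 N is within the 456.9 N limit, the container stays put and friction is exactly 335 N.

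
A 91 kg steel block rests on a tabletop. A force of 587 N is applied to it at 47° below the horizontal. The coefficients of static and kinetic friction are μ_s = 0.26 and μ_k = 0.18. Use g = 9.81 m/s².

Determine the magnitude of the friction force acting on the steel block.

f ≈ 238 N

N = m g + P sin α = 892.7 + 587×sin 47° = 1322 N.
For equilibrium, f = P cos α = 587×cos 47° = 400.3 N.
The static-friction limit is μ_s N = 343.7 N.
400.3 > 343.7 N → the steel block slides; f = μ_k N = 0.18×1322 = 238 N.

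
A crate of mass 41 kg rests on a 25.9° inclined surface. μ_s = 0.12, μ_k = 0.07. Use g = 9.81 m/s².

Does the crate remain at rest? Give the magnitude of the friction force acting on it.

N = m g cos θ = 362 N.
Down-slope weight component: m g sin θ = 176 N.
μ_s N = 43.4 N.
176 > 43.4 N, so it slides; kinetic friction f = μ_k N = 0.07×362 = 25.3 N.

f ≈ 25.3 N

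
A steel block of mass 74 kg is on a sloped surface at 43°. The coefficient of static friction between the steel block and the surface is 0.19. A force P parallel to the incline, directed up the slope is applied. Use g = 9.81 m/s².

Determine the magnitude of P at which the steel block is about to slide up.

P ≈ 596 N

At impending motion up the slope, friction acts down-slope at its limit: f = μ_s N.
P is parallel to the surface, so N = m g cos θ = 531 N.
Along the incline: P = m g sin θ + μ_s N = 495 + 0.19×531 = 596 N.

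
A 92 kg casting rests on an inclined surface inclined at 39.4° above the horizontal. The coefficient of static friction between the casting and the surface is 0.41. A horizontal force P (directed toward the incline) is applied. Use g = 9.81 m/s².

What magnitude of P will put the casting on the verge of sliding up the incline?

At impending motion up the slope, friction acts down-slope at its limit: f = μ_s N.
Perpendicular to the incline: N = m g cos θ + P sin θ.
Along the incline: P cos θ = m g sin θ + μ_s N = m g sin θ + μ_s (m g cos θ + P sin θ).
Solving, P (cos θ − μ_s sin θ) = m g (sin θ + μ_s cos θ), so P = 92×9.81×(sin 39.4° + 0.41 cos 39.4°)/(cos 39.4° − 0.41 sin 39.4°) = 903×0.9516/0.5125 = 1680 N.

P ≈ 1680 N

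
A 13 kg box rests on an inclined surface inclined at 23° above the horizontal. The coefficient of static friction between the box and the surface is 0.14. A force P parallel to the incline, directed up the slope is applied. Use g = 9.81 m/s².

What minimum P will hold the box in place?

P_min ≈ 33.4 N

The box tends to slide down (tan θ > μ_s), so at the point of impending slip friction acts up-slope at its limit: f = μ_s N.
P is parallel to the surface, so N = m g cos θ = 117 N.
Along the incline: P + μ_s N = m g sin θ, so P = 49.8 − 0.14×117 = 33.4 N.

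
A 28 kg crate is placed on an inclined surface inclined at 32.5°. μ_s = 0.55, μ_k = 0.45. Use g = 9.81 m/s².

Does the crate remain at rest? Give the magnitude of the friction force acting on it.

N = m g cos θ = 232 N.
Down-slope weight component: m g sin θ = 148 N.
μ_s N = 127 N.
148 > 127 N, so it slides; kinetic friction f = μ_k N = 0.45×232 = 104 N.

f ≈ 104 N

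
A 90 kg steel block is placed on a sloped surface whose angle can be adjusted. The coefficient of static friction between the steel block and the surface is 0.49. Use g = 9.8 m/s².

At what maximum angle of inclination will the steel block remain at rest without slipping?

θ_max ≈ 26.1°

At the slip threshold, m g sin θ = μ_s · m g cos θ, so tan θ = μ_s.
θ_max = arctan(0.49) = 26.1°.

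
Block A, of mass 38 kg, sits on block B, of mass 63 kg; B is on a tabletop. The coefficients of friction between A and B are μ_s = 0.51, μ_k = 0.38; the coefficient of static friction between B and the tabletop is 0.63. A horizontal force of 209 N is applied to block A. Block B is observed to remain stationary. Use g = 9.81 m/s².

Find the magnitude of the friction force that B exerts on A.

The normal force B exerts on A is simply A's weight, N₁ = 372.8 N.
So the A–B interface can sustain at most μ_s N₁ = 190.1 N of static friction.
P = 209 N exceeds that limit, so A slips over B and the interface friction becomes kinetic: f₁ = μ_k N₁ = 0.38×372.8 = 142 N.
B experiences an equal 142 N forward from A (third law). B is in equilibrium, so the floor supplies f₂ = 142 N of static friction (limit μ_s(m_A+m_B)g = 624.2 N, not exceeded).

f ≈ 142 N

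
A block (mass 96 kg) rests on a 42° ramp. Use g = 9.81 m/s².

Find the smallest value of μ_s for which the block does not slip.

At the slip threshold m g sin θ = μ_s m g cos θ, so μ_s,min = tan θ.
μ_s,min = tan 42° = 0.9.

μ_s,min ≈ 0.9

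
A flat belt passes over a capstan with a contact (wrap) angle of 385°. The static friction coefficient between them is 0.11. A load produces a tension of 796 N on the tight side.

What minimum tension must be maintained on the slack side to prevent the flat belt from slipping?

T_min ≈ 380 N

Capstan equation at impending slip: T_tight/T_slack = e^{μβ}.
β = 385° = 6.72 rad; e^{μβ} = e^{0.11×6.72} = 2.094.
T_slack = T_tight / e^{μβ} = 796 / 2.094 = 380 N.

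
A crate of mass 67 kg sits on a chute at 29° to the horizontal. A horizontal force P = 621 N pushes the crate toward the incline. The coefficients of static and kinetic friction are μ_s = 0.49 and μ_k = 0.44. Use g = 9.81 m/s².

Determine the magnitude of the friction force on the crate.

f ≈ 224 N (down the incline)

Resolve perpendicular to the incline: N = m g cos θ + P sin θ = 67×9.81×cos 29° + 621×sin 29° = 875.9 N.
Parallel to the incline: P cos θ − m g sin θ = 543.1 − 318.7 = 224.5 N; the friction needed to balance this is 224.5 N acting down the slope.
Maximum static friction: μ_s N = 0.49 × 875.9 = 429.2 N.
|f_req| = 224.5 ≤ 429.2 N → the crate is in equilibrium; friction equals the required value.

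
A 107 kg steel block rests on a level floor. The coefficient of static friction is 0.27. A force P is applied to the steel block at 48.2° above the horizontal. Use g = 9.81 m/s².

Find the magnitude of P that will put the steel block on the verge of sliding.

N = m g − P sin α (the pull lifts the steel block).
At impending slip, P cos α = μ_s N = μ_s (m g − P sin α).
Solving: P (cos α + μ_s sin α) = μ_s m g → P = 0.27×1050/(cos 48.2° + 0.27 sin 48.2°) = 283/0.8678 = 327 N.

P ≈ 327 N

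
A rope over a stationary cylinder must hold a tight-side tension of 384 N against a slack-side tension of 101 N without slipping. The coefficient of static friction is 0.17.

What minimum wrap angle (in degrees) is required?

T₂/T₁ = e^{μβ} → β = ln(T₂/T₁)/μ.
β = ln(384/101)/0.17 = 1.336/0.17 = 7.856 rad.
In degrees: β = 7.856 × 180/π = 450°.

β_min ≈ 450°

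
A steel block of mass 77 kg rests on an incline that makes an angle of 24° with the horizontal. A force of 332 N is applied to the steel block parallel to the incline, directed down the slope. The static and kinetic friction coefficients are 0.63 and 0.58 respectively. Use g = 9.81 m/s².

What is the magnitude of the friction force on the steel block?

The normal reaction is N = m g cos θ = 690.1 N.
The friction needed for equilibrium is m g sin θ + P = 307.2 + 332 = 639.2 N, measured positive up-slope.
Static friction can supply at most μ_s N = 434.7 N.
|639.2| exceeds 434.7 N, so the steel block slips down-slope; friction is kinetic, f = μ_k N = 0.58×690.1 = 400 N.

f ≈ 400 N (up the incline)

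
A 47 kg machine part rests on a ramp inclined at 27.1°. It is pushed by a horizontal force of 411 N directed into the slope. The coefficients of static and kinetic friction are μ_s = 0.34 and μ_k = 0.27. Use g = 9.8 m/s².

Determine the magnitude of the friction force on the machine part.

Normal direction: N = m g cos θ + P sin θ = 597.3 N.
Parallel to the incline: P cos θ − m g sin θ = 365.9 − 209.8 = 156.1 N; the friction needed to balance this is 156.1 N acting down the slope.
The limit of static friction is μ_s N = 203.1 N.
|f_req| = 156.1 ≤ 203.1 N → the machine part is in equilibrium; friction equals the required value.

f ≈ 156 N (down the incline)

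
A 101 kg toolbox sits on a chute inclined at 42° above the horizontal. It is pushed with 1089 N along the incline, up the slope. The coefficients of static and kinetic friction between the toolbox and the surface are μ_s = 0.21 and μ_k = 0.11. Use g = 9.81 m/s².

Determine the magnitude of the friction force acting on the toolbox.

The normal reaction is N = m g cos θ = 736.3 N.
For equilibrium along the incline the friction force must supply f = m g sin θ − P = 663 − 1089 = -426 N (positive meaning up-slope).
Static friction can supply at most μ_s N = 154.6 N.
|-426| exceeds 154.6 N, so the toolbox slips up-slope; friction is kinetic, f = μ_k N = 0.11×736.3 = 81 N.

f ≈ 81 N (down the incline)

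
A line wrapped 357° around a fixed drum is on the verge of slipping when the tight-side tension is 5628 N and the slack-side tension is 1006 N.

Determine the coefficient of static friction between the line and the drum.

T₂/T₁ = e^{μβ} → μ = ln(T₂/T₁)/β.
β = 357° = 6.231 rad.
μ = ln(5628/1006)/6.231 = ln(5.594)/6.231 = 0.276.

μ ≈ 0.276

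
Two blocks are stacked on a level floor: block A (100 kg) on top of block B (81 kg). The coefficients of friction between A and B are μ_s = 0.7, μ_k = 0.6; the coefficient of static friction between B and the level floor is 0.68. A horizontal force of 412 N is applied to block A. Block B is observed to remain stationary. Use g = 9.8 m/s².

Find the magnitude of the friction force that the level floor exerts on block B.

Normal force at the A–B interface: N₁ = m_A g = 980 N.
Maximum static friction on A from B: μ_s N₁ = 0.7×980 = 686 N.
P = 412 N is within that limit, so A and B move together (both at rest); the A–B friction is simply f₁ = P = 412 N.
B experiences an equal 412 N forward from A (third law). B is in equilibrium, so the floor supplies f₂ = 412 N of static friction (limit μ_s(m_A+m_B)g = 1206 N, not exceeded).

f ≈ 412 N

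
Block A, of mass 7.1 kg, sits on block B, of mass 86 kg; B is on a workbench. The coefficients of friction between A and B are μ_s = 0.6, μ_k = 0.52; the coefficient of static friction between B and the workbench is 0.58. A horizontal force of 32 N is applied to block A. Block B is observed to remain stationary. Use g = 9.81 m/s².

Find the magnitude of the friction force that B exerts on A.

Between the blocks, N₁ = m_A g = 69.65 N.
So the A–B interface can sustain at most μ_s N₁ = 41.79 N of static friction.
P = 32 N is within that limit, so A and B move together (both at rest); the A–B friction is simply f₁ = P = 32 N.
By Newton's third law B feels 32 N forward from A. With B stationary, the floor's static friction on B balances it: f₂ = 32 N (well within μ_s(m_A+m_B)g = 529.7 N).

f ≈ 32 N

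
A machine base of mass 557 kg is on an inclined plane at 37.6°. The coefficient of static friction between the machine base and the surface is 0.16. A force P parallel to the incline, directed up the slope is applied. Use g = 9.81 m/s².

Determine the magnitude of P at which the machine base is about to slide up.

P ≈ 4030 N

At impending motion up the slope, friction acts down-slope at its limit: f = μ_s N.
P is parallel to the surface, so N = m g cos θ = 4330 N.
Along the incline: P = m g sin θ + μ_s N = 3330 + 0.16×4330 = 4030 N.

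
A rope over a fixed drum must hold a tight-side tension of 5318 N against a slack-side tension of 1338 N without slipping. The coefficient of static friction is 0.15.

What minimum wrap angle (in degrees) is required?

β_min ≈ 527°

T₂/T₁ = e^{μβ} → β = ln(T₂/T₁)/μ.
β = ln(5318/1338)/0.15 = 1.38/0.15 = 9.199 rad.
In degrees: β = 9.199 × 180/π = 527°.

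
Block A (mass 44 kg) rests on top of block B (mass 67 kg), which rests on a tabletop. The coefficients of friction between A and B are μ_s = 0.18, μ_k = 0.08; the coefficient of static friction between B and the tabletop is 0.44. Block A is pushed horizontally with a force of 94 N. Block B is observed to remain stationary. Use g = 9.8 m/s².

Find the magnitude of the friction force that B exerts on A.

f ≈ 34.5 N

Between the blocks, N₁ = m_A g = 431.2 N.
So the A–B interface can sustain at most μ_s N₁ = 77.62 N of static friction.
P = 94 N exceeds that limit, so A slips over B and the interface friction becomes kinetic: f₁ = μ_k N₁ = 0.08×431.2 = 34.5 N.
By Newton's third law B feels 34.5 N forward from A. With B stationary, the floor's static friction on B balances it: f₂ = 34.5 N (well within μ_s(m_A+m_B)g = 478.6 N).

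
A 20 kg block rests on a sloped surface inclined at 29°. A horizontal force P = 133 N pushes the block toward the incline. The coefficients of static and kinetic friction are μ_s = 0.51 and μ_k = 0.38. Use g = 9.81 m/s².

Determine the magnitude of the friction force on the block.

f ≈ 21.2 N (down the incline)

Resolve perpendicular to the incline: N = m g cos θ + P sin θ = 20×9.81×cos 29° + 133×sin 29° = 236.1 N.
Parallel to the incline: P cos θ − m g sin θ = 116.3 − 95.12 = 21.2 N; the friction needed to balance this is 21.2 N acting down the slope.
The limit of static friction is μ_s N = 120.4 N.
|f_req| = 21.2 ≤ 120.4 N → the block is in equilibrium; friction equals the required value.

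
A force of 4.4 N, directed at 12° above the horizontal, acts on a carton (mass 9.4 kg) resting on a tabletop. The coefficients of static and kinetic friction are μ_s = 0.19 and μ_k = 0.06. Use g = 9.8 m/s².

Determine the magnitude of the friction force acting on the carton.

Vertical equilibrium gives N = m g − P sin α = 91.21 N.
The horizontal driving force is P cos α = 4.304 N, so equilibrium needs friction f = 4.304 N.
The static-friction limit is μ_s N = 17.33 N.
4.304 ≤ 17.33 N → static; friction equals the required 4.3 N.

f ≈ 4.3 N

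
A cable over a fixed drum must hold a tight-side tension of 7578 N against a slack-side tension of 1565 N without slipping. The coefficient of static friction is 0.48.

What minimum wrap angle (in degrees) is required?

T₂/T₁ = e^{μβ} → β = ln(T₂/T₁)/μ.
β = ln(7578/1565)/0.48 = 1.577/0.48 = 3.286 rad.
In degrees: β = 3.286 × 180/π = 188°.

β_min ≈ 188°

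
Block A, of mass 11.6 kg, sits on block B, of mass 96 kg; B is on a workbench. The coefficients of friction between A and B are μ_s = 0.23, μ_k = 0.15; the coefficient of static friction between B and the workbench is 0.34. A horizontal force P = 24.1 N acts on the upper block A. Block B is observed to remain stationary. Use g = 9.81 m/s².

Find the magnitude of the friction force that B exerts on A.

f ≈ 24.1 N

The normal force B exerts on A is simply A's weight, N₁ = 113.8 N.
Maximum static friction on A from B: μ_s N₁ = 0.23×113.8 = 26.17 N.
P = 24.1 N is within that limit, so A and B move together (both at rest); the A–B friction is simply f₁ = P = 24.1 N.
By Newton's third law B feels 24.1 N forward from A. With B stationary, the floor's static friction on B balances it: f₂ = 24.1 N (well within μ_s(m_A+m_B)g = 358.9 N).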